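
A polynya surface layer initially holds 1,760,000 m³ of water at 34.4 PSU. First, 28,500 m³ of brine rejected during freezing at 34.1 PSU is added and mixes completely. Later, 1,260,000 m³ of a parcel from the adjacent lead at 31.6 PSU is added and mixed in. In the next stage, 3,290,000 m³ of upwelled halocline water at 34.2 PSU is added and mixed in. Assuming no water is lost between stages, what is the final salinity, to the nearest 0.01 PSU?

33.74 PSU

Mass of salt is conserved:
Initial salt = 1,760,000×34.4 = 60,544,000
After stage 1: salt = 60,544,000 + 28,500×34.1 = 61,515,850; volume = 1,788,500 m³; S = 34.395 PSU
After stage 2: salt = 61,515,850 + 1,260,000×31.6 = 101,331,850; volume = 3,048,500 m³; S = 33.24 PSU
After stage 3: salt = 101,331,850 + 3,290,000×34.2 = 213,849,850; volume = 6,338,500 m³
S = 213,849,850 / 6,338,500 = 33.7382 PSU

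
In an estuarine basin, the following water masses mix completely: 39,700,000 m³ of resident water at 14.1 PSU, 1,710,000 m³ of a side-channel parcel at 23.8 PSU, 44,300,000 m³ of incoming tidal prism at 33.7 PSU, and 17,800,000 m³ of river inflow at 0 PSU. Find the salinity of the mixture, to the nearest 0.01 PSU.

Conserving salt mass:
salt = 39,700,000×14.1 + 1,710,000×23.8 + 44,300,000×33.7 + 17,800,000×0 = 559,770,000 + 40,698,000 + 1,492,910,000 + 0 = 2,093,378,000
volume = 39,700,000 + 1,710,000 + 44,300,000 + 17,800,000 = 103,510,000 m³
S = 2,093,378,000 / 103,510,000 = 20.2239 PSU

20.22 PSU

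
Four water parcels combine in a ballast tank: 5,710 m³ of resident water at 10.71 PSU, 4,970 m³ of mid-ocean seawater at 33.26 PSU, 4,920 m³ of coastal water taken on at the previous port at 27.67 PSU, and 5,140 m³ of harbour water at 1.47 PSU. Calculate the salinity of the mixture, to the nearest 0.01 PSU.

17.85 PSU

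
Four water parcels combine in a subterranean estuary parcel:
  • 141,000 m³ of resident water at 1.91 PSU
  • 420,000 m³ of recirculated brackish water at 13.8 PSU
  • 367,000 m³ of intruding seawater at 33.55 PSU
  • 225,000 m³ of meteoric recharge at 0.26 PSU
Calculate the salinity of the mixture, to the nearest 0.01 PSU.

Conserving salt mass:
salt = 141,000×1.91 + 420,000×13.8 + 367,000×33.55 + 225,000×0.26 = 269,310 + 5,796,000 + 12,312,850 + 58,500 = 18,436,660
volume = 141,000 + 420,000 + 367,000 + 225,000 = 1,153,000 m³
S = 18,436,660 / 1,153,000 = 15.9902 PSU

15.99 PSU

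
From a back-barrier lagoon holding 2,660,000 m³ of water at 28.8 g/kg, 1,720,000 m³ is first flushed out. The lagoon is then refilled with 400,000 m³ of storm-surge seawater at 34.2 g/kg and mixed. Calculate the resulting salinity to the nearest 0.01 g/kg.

Remaining after removal: 940,000 m³ at 28.8 g/kg (salt = 27,072,000)
After addition: salt = 27,072,000 + 400,000×34.2 = 40,752,000; volume = 1,340,000 m³
S = 40,752,000 / 1,340,000 = 30.4119 g/kg

30.41 g/kg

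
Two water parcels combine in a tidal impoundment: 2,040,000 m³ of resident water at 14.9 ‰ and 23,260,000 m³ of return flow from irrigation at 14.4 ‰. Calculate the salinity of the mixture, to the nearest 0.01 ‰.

14.44 ‰

Conserving salt mass:
salt = 2,040,000×14.9 + 23,260,000×14.4 = 30,396,000 + 334,944,000 = 365,340,000
volume = 2,040,000 + 23,260,000 = 25,300,000 m³
S = 365,340,000 / 25,300,000 = 14.4403 ‰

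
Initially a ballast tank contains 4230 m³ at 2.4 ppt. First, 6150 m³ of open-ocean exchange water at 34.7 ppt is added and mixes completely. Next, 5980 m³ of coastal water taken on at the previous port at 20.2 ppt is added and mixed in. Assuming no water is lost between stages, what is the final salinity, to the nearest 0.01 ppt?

21.05 ppt

By conservation of dissolved salt,
Initial salt = 4,230×2.4 = 10,152
After stage 1: salt = 10,152 + 6,150×34.7 = 223,557; volume = 10,380 m³; S = 21.537 ppt
After stage 2: salt = 223,557 + 5,980×20.2 = 344,353; volume = 16,360 m³
S = 344,353 / 16,360 = 21.0485 ppt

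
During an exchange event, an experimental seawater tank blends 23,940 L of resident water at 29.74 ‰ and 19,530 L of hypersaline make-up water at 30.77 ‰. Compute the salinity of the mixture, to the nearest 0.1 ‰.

30.2 ‰

By conservation of dissolved salt,
salt = 23,940×29.74 + 19,530×30.77 = 711,975.6 + 600,938.1 = 1,312,913.7
volume = 23,940 + 19,530 = 43,470 L
S = 1,312,913.7 / 43,470 = 30.203 ‰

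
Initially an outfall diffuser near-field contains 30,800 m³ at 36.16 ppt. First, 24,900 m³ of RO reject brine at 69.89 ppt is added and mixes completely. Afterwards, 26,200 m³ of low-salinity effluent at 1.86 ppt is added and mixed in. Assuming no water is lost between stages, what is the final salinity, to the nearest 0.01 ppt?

35.44 ppt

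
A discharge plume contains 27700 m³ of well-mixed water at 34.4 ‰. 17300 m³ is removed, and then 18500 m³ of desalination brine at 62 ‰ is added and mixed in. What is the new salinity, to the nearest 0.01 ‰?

52.07 ‰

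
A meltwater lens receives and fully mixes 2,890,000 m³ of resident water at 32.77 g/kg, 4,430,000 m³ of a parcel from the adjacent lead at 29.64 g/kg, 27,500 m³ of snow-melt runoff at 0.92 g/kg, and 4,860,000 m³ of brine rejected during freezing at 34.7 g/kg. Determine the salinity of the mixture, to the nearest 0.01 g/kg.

Total salt / total volume:
salt = 2,890,000×32.77 + 4,430,000×29.64 + 27,500×0.92 + 4,860,000×34.7 = 94,705,300 + 131,305,200 + 25,300 + 168,642,000 = 394,677,800
volume = 2,890,000 + 4,430,000 + 27,500 + 4,860,000 = 12,207,500 m³
S = 394,677,800 / 12,207,500 = 32.3308 g/kg

32.33 g/kg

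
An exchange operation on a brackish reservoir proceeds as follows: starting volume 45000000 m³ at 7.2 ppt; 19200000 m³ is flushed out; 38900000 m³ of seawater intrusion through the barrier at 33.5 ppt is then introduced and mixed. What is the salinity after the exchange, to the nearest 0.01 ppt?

23.01 ppt

Remaining after removal: 25,800,000 m³ at 7.2 ppt (salt = 185,760,000)
After addition: salt = 185,760,000 + 38,900,000×33.5 = 1,488,910,000; volume = 64,700,000 m³
S = 1,488,910,000 / 64,700,000 = 23.0125 ppt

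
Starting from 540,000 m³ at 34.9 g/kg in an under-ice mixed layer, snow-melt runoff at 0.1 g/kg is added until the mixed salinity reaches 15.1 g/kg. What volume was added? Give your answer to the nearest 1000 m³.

Salt balance: 540,000×34.9 + V×0.1 = (540,000+V)×15.1
18,846,000 + 0.1V = 8,154,000 + 15.1V
10,692,000 = 15V
V = 712,800 m³

713000 m³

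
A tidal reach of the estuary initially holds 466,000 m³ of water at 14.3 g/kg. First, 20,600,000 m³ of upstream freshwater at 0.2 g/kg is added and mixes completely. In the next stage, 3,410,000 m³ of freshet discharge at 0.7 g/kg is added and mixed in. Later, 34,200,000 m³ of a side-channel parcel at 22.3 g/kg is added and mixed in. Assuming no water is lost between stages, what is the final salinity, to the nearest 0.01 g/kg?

Total salt / total volume:
Initial salt = 466,000×14.3 = 6,663,800
After stage 1: salt = 6,663,800 + 20,600,000×0.2 = 10,783,800; volume = 21,066,000 m³; S = 0.512 g/kg
After stage 2: salt = 10,783,800 + 3,410,000×0.7 = 13,170,800; volume = 24,476,000 m³; S = 0.538 g/kg
After stage 3: salt = 13,170,800 + 34,200,000×22.3 = 775,830,800; volume = 58,676,000 m³
S = 775,830,800 / 58,676,000 = 13.2223 g/kg

13.22 g/kg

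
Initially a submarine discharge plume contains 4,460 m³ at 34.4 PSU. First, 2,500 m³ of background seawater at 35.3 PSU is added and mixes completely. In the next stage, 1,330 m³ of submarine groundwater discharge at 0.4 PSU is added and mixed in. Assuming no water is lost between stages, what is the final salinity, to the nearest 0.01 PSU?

Weighted by volume,
Initial salt = 4,460×34.4 = 153,424
After stage 1: salt = 153,424 + 2,500×35.3 = 241,674; volume = 6,960 m³; S = 34.723 PSU
After stage 2: salt = 241,674 + 1,330×0.4 = 242,206; volume = 8,290 m³
S = 242,206 / 8,290 = 29.2166 PSU

29.22 PSU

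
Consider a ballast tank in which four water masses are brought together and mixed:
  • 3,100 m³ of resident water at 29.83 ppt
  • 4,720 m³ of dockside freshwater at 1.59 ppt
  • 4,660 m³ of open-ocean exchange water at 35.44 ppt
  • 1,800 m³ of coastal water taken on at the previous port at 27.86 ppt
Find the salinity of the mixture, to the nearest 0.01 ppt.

22.08 ppt

Salt balance:
salt = 3,100×29.83 + 4,720×1.59 + 4,660×35.44 + 1,800×27.86 = 92,473 + 7,504.8 + 165,150.4 + 50,148 = 315,276.2
volume = 3,100 + 4,720 + 4,660 + 1,800 = 14,280 m³
S = 315,276.2 / 14,280 = 22.0782 ppt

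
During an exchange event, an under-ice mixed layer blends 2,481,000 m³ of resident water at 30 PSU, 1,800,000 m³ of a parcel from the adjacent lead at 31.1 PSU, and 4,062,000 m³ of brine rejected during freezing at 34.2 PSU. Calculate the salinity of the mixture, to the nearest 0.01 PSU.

Salt balance:
salt = 2,481,000×30 + 1,800,000×31.1 + 4,062,000×34.2 = 74,430,000 + 55,980,000 + 138,920,400 = 269,330,400
volume = 2,481,000 + 1,800,000 + 4,062,000 = 8,343,000 m³
S = 269,330,400 / 8,343,000 = 32.2822 PSU

32.28 PSU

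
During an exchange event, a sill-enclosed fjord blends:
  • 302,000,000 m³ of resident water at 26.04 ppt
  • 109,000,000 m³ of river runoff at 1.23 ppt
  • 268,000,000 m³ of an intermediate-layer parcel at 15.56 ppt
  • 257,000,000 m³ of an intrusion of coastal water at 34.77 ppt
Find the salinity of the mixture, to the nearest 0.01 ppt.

22.55 ppt

Weighted by volume,
salt = 302,000,000×26.04 + 109,000,000×1.23 + 268,000,000×15.56 + 257,000,000×34.77 = 7,864,080,000 + 134,070,000 + 4,170,080,000 + 8,935,890,000 = 21,104,120,000
volume = 302,000,000 + 109,000,000 + 268,000,000 + 257,000,000 = 936,000,000 m³
S = 21,104,120,000 / 936,000,000 = 22.5471 ppt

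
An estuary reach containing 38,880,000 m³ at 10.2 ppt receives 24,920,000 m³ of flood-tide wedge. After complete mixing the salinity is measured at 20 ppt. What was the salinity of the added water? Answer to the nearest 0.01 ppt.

Salt balance: 38,880,000×10.2 + 24,920,000×S = 63,800,000×20
396,576,000 + 24,920,000·S = 1,276,000,000
S = (1,276,000,000 − 396,576,000) / 24,920,000 = 35.2899 ppt

35.29 ppt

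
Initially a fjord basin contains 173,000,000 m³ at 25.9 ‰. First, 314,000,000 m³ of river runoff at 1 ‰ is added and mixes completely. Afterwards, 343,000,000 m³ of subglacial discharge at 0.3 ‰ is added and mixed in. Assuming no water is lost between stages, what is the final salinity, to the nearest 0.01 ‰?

Total salt / total volume:
Initial salt = 173,000,000×25.9 = 4,480,700,000
After stage 1: salt = 4,480,700,000 + 314,000,000×1 = 4,794,700,000; volume = 487,000,000 m³; S = 9.845 ‰
After stage 2: salt = 4,794,700,000 + 343,000,000×0.3 = 4,897,600,000; volume = 830,000,000 m³
S = 4,897,600,000 / 830,000,000 = 5.9007 ‰

5.90 ‰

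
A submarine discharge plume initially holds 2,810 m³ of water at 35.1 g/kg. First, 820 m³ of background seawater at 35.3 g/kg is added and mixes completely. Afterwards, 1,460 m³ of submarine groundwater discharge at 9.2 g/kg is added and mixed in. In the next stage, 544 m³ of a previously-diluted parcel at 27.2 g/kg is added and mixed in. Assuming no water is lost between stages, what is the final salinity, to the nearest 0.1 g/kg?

By conservation of dissolved salt,
Initial salt = 2,810×35.1 = 98,631
After stage 1: salt = 98,631 + 820×35.3 = 127,577; volume = 3,630 m³; S = 35.145 g/kg
After stage 2: salt = 127,577 + 1,460×9.2 = 141,009; volume = 5,090 m³; S = 27.703 g/kg
After stage 3: salt = 141,009 + 544×27.2 = 155,805.8; volume = 5,634 m³
S = 155,805.8 / 5,634 = 27.6546 g/kg

27.7 g/kg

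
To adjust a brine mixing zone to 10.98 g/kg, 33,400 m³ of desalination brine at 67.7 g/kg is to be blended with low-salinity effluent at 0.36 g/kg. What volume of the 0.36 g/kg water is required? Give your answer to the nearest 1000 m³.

178000 m³

Salt balance: 33,400×67.7 + V×0.36 = (33,400+V)×10.98
2,261,180 + 0.36V = 366,732 + 10.98V
1,894,448 = 10.62V
V = 178,384.93 m³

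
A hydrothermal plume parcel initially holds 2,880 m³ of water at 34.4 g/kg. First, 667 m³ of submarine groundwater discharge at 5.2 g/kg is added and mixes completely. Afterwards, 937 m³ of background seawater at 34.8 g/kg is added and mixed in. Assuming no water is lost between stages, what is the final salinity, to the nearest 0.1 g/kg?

30.1 g/kg

Salt balance:
Initial salt = 2,880×34.4 = 99,072
After stage 1: salt = 99,072 + 667×5.2 = 102,540.4; volume = 3,547 m³; S = 28.909 g/kg
After stage 2: salt = 102,540.4 + 937×34.8 = 135,148; volume = 4,484 m³
S = 135,148 / 4,484 = 30.1401 g/kg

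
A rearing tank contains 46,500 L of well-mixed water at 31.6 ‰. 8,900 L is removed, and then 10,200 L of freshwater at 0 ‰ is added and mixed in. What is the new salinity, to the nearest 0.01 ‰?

24.86 ‰

Remaining after removal: 37,600 L at 31.6 ‰ (salt = 1,188,160)
After addition: salt = 1,188,160 + 10,200×0 = 1,188,160; volume = 47,800 L
S = 1,188,160 / 47,800 = 24.8569 ‰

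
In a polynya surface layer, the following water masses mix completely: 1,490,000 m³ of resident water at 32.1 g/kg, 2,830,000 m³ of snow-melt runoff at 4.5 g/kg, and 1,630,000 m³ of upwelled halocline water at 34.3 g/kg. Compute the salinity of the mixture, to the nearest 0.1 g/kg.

19.6 g/kg

Total salt / total volume:
salt = 1,490,000×32.1 + 2,830,000×4.5 + 1,630,000×34.3 = 47,829,000 + 12,735,000 + 55,909,000 = 116,473,000
volume = 1,490,000 + 2,830,000 + 1,630,000 = 5,950,000 m³
S = 116,473,000 / 5,950,000 = 19.575 g/kg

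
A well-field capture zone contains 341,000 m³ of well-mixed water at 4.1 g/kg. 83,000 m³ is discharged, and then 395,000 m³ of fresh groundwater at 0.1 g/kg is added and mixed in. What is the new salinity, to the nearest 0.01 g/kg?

Remaining after removal: 258,000 m³ at 4.1 g/kg (salt = 1,057,800)
After addition: salt = 1,057,800 + 395,000×0.1 = 1,097,300; volume = 653,000 m³
S = 1,097,300 / 653,000 = 1.6804 g/kg

1.68 g/kg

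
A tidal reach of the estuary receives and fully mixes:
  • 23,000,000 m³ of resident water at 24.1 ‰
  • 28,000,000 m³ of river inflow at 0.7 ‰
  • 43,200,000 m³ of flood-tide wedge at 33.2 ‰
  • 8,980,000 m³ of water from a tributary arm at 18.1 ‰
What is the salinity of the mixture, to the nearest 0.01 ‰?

Conserving salt mass:
salt = 23,000,000×24.1 + 28,000,000×0.7 + 43,200,000×33.2 + 8,980,000×18.1 = 554,300,000 + 19,600,000 + 1,434,240,000 + 162,538,000 = 2,170,678,000
volume = 23,000,000 + 28,000,000 + 43,200,000 + 8,980,000 = 103,180,000 m³
S = 2,170,678,000 / 103,180,000 = 21.0378 ‰

21.04 ‰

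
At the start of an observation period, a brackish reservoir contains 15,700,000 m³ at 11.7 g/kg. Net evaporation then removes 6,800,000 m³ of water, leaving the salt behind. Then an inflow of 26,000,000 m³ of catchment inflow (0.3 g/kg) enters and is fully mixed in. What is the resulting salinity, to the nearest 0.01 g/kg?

After evaporation: salt = 15,700,000×11.7 = 183,690,000; volume = 15,700,000 − 6,800,000 = 8,900,000 m³
After mixing: salt = 183,690,000 + 26,000,000×0.3 = 191,490,000; volume = 8,900,000 + 26,000,000 = 34,900,000 m³
S = 191,490,000 / 34,900,000 = 5.4868 g/kg

5.49 g/kg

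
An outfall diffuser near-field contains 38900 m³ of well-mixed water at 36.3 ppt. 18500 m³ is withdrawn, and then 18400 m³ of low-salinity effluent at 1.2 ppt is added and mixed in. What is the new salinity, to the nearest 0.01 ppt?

Remaining after removal: 20,400 m³ at 36.3 ppt (salt = 740,520)
After addition: salt = 740,520 + 18,400×1.2 = 762,600; volume = 38,800 m³
S = 762,600 / 38,800 = 19.6546 ppt

19.65 ppt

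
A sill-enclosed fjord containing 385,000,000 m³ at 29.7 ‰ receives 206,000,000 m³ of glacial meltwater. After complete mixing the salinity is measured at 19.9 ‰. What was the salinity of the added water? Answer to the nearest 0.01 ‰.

1.58 ‰

Salt balance: 385,000,000×29.7 + 206,000,000×S = 591,000,000×19.9
11,434,500,000 + 206,000,000·S = 11,760,900,000
S = (11,760,900,000 − 11,434,500,000) / 206,000,000 = 1.5845 ‰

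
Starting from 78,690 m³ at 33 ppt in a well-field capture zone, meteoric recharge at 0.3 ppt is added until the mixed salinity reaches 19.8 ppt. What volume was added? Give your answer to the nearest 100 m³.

53300 m³

Salt balance: 78,690×33 + V×0.3 = (78,690+V)×19.8
2,596,770 + 0.3V = 1,558,062 + 19.8V
1,038,708 = 19.5V
V = 53,267.08 m³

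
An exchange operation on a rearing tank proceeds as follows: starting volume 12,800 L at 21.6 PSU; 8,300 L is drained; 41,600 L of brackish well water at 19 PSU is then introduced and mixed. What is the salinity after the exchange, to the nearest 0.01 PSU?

Remaining after removal: 4,500 L at 21.6 PSU (salt = 97,200)
After addition: salt = 97,200 + 41,600×19 = 887,600; volume = 46,100 L
S = 887,600 / 46,100 = 19.2538 PSU

19.25 PSU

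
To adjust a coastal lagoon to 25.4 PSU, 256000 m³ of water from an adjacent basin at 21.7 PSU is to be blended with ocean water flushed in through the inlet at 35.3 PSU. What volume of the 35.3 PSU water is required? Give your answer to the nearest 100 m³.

95700 m³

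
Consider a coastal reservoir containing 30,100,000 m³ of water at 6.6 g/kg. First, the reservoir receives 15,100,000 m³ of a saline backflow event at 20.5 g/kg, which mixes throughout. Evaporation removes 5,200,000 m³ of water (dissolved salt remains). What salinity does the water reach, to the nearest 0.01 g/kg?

12.71 g/kg

After mixing: salt = 30,100,000×6.6 + 15,100,000×20.5 = 508,210,000; volume = 45,200,000 m³
After evaporation: salt unchanged = 508,210,000; volume = 45,200,000 − 5,200,000 = 40,000,000 m³
S = 508,210,000 / 40,000,000 = 12.7053 g/kg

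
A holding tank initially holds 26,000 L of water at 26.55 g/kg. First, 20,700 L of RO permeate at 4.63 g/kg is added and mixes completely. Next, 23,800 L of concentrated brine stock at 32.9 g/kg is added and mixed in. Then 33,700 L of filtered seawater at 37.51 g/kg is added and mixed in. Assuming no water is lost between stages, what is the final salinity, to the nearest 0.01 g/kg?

Salt balance:
Initial salt = 26,000×26.55 = 690,300
After stage 1: salt = 690,300 + 20,700×4.63 = 786,141; volume = 46,700 L; S = 16.834 g/kg
After stage 2: salt = 786,141 + 23,800×32.9 = 1,569,161; volume = 70,500 L; S = 22.258 g/kg
After stage 3: salt = 1,569,161 + 33,700×37.51 = 2,833,248; volume = 104,200 L
S = 2,833,248 / 104,200 = 27.1905 g/kg

27.19 g/kg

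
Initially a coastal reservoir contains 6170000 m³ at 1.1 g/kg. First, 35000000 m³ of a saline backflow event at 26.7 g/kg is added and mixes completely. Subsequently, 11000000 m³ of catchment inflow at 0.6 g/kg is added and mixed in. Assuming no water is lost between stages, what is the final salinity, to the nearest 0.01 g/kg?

18.17 g/kg

Salt balance:
Initial salt = 6,170,000×1.1 = 6,787,000
After stage 1: salt = 6,787,000 + 35,000,000×26.7 = 941,287,000; volume = 41,170,000 m³; S = 22.863 g/kg
After stage 2: salt = 941,287,000 + 11,000,000×0.6 = 947,887,000; volume = 52,170,000 m³
S = 947,887,000 / 52,170,000 = 18.1692 g/kg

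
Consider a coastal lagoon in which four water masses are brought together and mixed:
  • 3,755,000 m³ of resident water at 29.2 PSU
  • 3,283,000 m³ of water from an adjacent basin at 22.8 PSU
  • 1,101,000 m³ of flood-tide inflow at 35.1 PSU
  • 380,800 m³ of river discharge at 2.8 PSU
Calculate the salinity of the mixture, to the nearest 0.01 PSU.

26.32 PSU

Weighted by volume,
salt = 3,755,000×29.2 + 3,283,000×22.8 + 1,101,000×35.1 + 380,800×2.8 = 109,646,000 + 74,852,400 + 38,645,100 + 1,066,240 = 224,209,740
volume = 3,755,000 + 3,283,000 + 1,101,000 + 380,800 = 8,519,800 m³
S = 224,209,740 / 8,519,800 = 26.3163 PSU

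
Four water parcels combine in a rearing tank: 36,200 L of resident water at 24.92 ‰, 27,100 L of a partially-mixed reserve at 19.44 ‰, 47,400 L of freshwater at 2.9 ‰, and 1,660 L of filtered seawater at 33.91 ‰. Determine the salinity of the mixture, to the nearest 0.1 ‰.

Mass of salt is conserved:
salt = 36,200×24.92 + 27,100×19.44 + 47,400×2.9 + 1,660×33.91 = 902,104 + 526,824 + 137,460 + 56,290.6 = 1,622,678.6
volume = 36,200 + 27,100 + 47,400 + 1,660 = 112,360 L
S = 1,622,678.6 / 112,360 = 14.442 ‰

14.4 ‰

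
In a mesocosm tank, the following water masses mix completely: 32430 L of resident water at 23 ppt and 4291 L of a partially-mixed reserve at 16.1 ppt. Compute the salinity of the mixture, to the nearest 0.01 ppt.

22.19 ppt

Total salt / total volume:
salt = 32,430×23 + 4,291×16.1 = 745,890 + 69,085.1 = 814,975.1
volume = 32,430 + 4,291 = 36,721 L
S = 814,975.1 / 36,721 = 22.1937 ppt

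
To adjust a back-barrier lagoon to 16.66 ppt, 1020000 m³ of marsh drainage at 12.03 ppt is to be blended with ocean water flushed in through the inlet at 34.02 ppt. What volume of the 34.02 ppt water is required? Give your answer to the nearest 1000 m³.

Salt balance: 1,020,000×12.03 + V×34.02 = (1,020,000+V)×16.66
12,270,600 + 34.02V = 16,993,200 + 16.66V
4,722,600 = 17.36V
V = 272,039.17 m³

272000 m³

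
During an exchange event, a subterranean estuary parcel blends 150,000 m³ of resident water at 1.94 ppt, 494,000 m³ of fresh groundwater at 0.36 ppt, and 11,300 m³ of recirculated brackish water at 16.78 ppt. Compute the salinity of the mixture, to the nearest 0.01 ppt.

1.00 ppt

By conservation of dissolved salt,
salt = 150,000×1.94 + 494,000×0.36 + 11,300×16.78 = 291,000 + 177,840 + 189,614 = 658,454
volume = 150,000 + 494,000 + 11,300 = 655,300 m³
S = 658,454 / 655,300 = 1.0048 ppt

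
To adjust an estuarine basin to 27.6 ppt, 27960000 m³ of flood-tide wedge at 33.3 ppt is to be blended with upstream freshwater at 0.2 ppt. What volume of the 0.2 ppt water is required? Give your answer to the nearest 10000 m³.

Salt balance: 27,960,000×33.3 + V×0.2 = (27,960,000+V)×27.6
931,068,000 + 0.2V = 771,696,000 + 27.6V
159,372,000 = 27.4V
V = 5,816,496.35 m³

5820000 m³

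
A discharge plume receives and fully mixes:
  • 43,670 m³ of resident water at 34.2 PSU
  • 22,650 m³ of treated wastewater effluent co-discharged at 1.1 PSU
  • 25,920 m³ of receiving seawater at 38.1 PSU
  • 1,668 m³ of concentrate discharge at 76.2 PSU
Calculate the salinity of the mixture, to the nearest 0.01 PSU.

28.04 PSU

By conservation of dissolved salt,
salt = 43,670×34.2 + 22,650×1.1 + 25,920×38.1 + 1,668×76.2 = 1,493,514 + 24,915 + 987,552 + 127,101.6 = 2,633,082.6
volume = 43,670 + 22,650 + 25,920 + 1,668 = 93,908 m³
S = 2,633,082.6 / 93,908 = 28.039 PSU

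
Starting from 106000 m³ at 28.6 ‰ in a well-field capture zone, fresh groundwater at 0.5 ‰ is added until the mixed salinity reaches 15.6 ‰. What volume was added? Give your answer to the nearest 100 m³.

91300 m³

Salt balance: 106,000×28.6 + V×0.5 = (106,000+V)×15.6
3,031,600 + 0.5V = 1,653,600 + 15.6V
1,378,000 = 15.1V
V = 91,258.28 m³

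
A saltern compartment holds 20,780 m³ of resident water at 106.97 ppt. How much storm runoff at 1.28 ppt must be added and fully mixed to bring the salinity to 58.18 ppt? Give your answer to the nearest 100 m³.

Salt balance: 20,780×106.97 + V×1.28 = (20,780+V)×58.18
2,222,836.6 + 1.28V = 1,208,980.4 + 58.18V
1,013,856.2 = 56.9V
V = 17,818.21 m³

17800 m³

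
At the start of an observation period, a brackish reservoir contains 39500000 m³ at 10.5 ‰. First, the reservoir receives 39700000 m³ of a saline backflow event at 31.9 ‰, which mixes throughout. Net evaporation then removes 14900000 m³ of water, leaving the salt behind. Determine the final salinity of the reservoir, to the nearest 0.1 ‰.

After mixing: salt = 39,500,000×10.5 + 39,700,000×31.9 = 1,681,180,000; volume = 79,200,000 m³
After evaporation: salt unchanged = 1,681,180,000; volume = 79,200,000 − 14,900,000 = 64,300,000 m³
S = 1,681,180,000 / 64,300,000 = 26.1459 ‰

26.1 ‰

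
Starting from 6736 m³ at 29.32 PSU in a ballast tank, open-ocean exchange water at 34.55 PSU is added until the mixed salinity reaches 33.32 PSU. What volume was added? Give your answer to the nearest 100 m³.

21900 m³

Salt balance: 6,736×29.32 + V×34.55 = (6,736+V)×33.32
197,499.52 + 34.55V = 224,443.52 + 33.32V
26,944 = 1.23V
V = 21,905.69 m³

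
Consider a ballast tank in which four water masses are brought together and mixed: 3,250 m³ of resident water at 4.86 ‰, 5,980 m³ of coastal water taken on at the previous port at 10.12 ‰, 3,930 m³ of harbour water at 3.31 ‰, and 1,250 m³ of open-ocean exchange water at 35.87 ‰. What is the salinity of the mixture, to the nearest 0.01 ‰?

9.31 ‰

Mass of salt is conserved:
salt = 3,250×4.86 + 5,980×10.12 + 3,930×3.31 + 1,250×35.87 = 15,795 + 60,517.6 + 13,008.3 + 44,837.5 = 134,158.4
volume = 3,250 + 5,980 + 3,930 + 1,250 = 14,410 m³
S = 134,158.4 / 14,410 = 9.3101 ‰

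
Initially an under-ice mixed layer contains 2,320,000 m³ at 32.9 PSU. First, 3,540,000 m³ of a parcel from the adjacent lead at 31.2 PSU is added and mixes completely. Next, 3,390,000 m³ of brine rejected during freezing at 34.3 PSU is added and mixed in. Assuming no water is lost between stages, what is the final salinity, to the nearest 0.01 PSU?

Mass of salt is conserved:
Initial salt = 2,320,000×32.9 = 76,328,000
After stage 1: salt = 76,328,000 + 3,540,000×31.2 = 186,776,000; volume = 5,860,000 m³; S = 31.873 PSU
After stage 2: salt = 186,776,000 + 3,390,000×34.3 = 303,053,000; volume = 9,250,000 m³
S = 303,053,000 / 9,250,000 = 32.7625 PSU

32.76 PSU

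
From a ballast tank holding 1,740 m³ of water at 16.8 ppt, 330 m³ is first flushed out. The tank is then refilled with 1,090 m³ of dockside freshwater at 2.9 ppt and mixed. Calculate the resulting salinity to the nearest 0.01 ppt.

10.74 ppt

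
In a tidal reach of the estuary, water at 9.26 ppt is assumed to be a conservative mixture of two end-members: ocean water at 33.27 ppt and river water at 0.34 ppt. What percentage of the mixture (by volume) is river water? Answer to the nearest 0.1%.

Let f be the freshwater fraction. Salt balance per unit volume:
f×0.34 + (1−f)×33.27 = 9.26
f = (33.27 − 9.26) / (33.27 − 0.34) = 24.01/32.93 = 0.7291

72.9%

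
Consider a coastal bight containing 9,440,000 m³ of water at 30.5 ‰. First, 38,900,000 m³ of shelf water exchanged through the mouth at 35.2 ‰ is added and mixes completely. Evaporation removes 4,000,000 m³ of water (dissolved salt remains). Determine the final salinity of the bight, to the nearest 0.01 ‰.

After mixing: salt = 9,440,000×30.5 + 38,900,000×35.2 = 1,657,200,000; volume = 48,340,000 m³
After evaporation: salt unchanged = 1,657,200,000; volume = 48,340,000 − 4,000,000 = 44,340,000 m³
S = 1,657,200,000 / 44,340,000 = 37.3748 ‰

37.37 ‰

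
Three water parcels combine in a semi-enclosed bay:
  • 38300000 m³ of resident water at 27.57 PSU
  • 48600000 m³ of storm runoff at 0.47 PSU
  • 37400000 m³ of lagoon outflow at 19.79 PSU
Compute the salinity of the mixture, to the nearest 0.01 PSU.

Weighted by volume,
salt = 38,300,000×27.57 + 48,600,000×0.47 + 37,400,000×19.79 = 1,055,931,000 + 22,842,000 + 740,146,000 = 1,818,919,000
volume = 38,300,000 + 48,600,000 + 37,400,000 = 124,300,000 m³
S = 1,818,919,000 / 124,300,000 = 14.6333 PSU

14.63 PSU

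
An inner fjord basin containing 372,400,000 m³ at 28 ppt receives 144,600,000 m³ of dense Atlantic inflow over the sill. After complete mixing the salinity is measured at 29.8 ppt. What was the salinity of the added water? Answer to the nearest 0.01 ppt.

Salt balance: 372,400,000×28 + 144,600,000×S = 517,000,000×29.8
10,427,200,000 + 144,600,000·S = 15,406,600,000
S = (15,406,600,000 − 10,427,200,000) / 144,600,000 = 34.4357 ppt

34.44 ppt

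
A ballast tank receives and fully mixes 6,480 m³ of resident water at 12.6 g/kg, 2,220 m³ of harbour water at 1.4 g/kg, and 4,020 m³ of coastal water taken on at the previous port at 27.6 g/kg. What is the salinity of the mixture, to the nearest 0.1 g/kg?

Conserving salt mass:
salt = 6,480×12.6 + 2,220×1.4 + 4,020×27.6 = 81,648 + 3,108 + 110,952 = 195,708
volume = 6,480 + 2,220 + 4,020 = 12,720 m³
S = 195,708 / 12,720 = 15.386 g/kg

15.4 g/kg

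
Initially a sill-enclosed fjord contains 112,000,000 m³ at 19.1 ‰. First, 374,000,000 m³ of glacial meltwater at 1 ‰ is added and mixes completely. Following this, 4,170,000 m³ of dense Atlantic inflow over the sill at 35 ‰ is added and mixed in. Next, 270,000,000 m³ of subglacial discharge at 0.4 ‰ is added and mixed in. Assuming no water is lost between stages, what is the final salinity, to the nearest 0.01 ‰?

Total salt / total volume:
Initial salt = 112,000,000×19.1 = 2,139,200,000
After stage 1: salt = 2,139,200,000 + 374,000,000×1 = 2,513,200,000; volume = 486,000,000 m³; S = 5.171 ‰
After stage 2: salt = 2,513,200,000 + 4,170,000×35 = 2,659,150,000; volume = 490,170,000 m³; S = 5.425 ‰
After stage 3: salt = 2,659,150,000 + 270,000,000×0.4 = 2,767,150,000; volume = 760,170,000 m³
S = 2,767,150,000 / 760,170,000 = 3.6402 ‰

3.64 ‰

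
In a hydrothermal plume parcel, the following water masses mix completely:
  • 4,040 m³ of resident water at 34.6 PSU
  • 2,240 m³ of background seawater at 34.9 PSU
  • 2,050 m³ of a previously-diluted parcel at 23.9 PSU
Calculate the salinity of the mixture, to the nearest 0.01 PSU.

32.05 PSU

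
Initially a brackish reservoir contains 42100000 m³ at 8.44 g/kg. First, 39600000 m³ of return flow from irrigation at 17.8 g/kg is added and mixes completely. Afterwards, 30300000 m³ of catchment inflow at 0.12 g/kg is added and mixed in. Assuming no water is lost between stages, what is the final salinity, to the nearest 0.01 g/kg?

Weighted by volume,
Initial salt = 42,100,000×8.44 = 355,324,000
After stage 1: salt = 355,324,000 + 39,600,000×17.8 = 1,060,204,000; volume = 81,700,000 m³; S = 12.977 g/kg
After stage 2: salt = 1,060,204,000 + 30,300,000×0.12 = 1,063,840,000; volume = 112,000,000 m³
S = 1,063,840,000 / 112,000,000 = 9.4986 g/kg

9.50 g/kg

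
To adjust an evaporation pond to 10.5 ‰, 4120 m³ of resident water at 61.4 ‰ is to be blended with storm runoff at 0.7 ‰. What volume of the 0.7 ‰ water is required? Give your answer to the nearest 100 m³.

21400 m³

Salt balance: 4,120×61.4 + V×0.7 = (4,120+V)×10.5
252,968 + 0.7V = 43,260 + 10.5V
209,708 = 9.8V
V = 21,398.78 m³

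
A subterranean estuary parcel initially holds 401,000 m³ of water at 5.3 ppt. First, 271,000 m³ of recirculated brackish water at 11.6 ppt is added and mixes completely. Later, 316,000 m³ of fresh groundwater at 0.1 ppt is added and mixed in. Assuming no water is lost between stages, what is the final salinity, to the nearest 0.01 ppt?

5.36 ppt

Weighted by volume,
Initial salt = 401,000×5.3 = 2,125,300
After stage 1: salt = 2,125,300 + 271,000×11.6 = 5,268,900; volume = 672,000 m³; S = 7.841 ppt
After stage 2: salt = 5,268,900 + 316,000×0.1 = 5,300,500; volume = 988,000 m³
S = 5,300,500 / 988,000 = 5.3649 ppt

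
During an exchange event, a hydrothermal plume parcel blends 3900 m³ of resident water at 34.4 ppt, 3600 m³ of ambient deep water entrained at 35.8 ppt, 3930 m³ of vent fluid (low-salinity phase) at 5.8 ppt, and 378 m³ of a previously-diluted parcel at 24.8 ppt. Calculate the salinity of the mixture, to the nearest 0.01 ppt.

Weighted by volume,
salt = 3,900×34.4 + 3,600×35.8 + 3,930×5.8 + 378×24.8 = 134,160 + 128,880 + 22,794 + 9,374.4 = 295,208.4
volume = 3,900 + 3,600 + 3,930 + 378 = 11,808 m³
S = 295,208.4 / 11,808 = 25.0007 ppt

25.00 ppt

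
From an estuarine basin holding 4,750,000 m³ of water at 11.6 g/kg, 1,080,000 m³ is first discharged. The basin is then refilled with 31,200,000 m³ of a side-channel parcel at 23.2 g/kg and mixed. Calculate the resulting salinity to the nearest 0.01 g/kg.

Remaining after removal: 3,670,000 m³ at 11.6 g/kg (salt = 42,572,000)
After addition: salt = 42,572,000 + 31,200,000×23.2 = 766,412,000; volume = 34,870,000 m³
S = 766,412,000 / 34,870,000 = 21.9791 g/kg

21.98 g/kg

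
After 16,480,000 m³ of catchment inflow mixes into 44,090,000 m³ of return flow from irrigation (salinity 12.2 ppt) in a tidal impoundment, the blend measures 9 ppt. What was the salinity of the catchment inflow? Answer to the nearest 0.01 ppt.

Salt balance: 44,090,000×12.2 + 16,480,000×S = 60,570,000×9
537,898,000 + 16,480,000·S = 545,130,000
S = (545,130,000 − 537,898,000) / 16,480,000 = 0.4388 ppt

0.44 ppt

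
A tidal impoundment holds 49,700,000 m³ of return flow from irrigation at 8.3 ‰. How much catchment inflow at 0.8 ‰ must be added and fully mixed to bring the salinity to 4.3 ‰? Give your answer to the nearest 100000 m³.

56800000 m³

Salt balance: 49,700,000×8.3 + V×0.8 = (49,700,000+V)×4.3
412,510,000 + 0.8V = 213,710,000 + 4.3V
198,800,000 = 3.5V
V = 56,800,000 m³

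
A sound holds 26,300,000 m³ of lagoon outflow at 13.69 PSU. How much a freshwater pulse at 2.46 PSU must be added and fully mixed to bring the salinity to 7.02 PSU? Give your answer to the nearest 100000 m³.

Salt balance: 26,300,000×13.69 + V×2.46 = (26,300,000+V)×7.02
360,047,000 + 2.46V = 184,626,000 + 7.02V
175,421,000 = 4.56V
V = 38,469,517.54 m³

38500000 m³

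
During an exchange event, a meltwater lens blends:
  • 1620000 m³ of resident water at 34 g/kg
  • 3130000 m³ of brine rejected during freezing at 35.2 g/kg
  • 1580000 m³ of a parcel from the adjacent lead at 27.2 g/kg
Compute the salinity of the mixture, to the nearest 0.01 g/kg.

By conservation of dissolved salt,
salt = 1,620,000×34 + 3,130,000×35.2 + 1,580,000×27.2 = 55,080,000 + 110,176,000 + 42,976,000 = 208,232,000
volume = 1,620,000 + 3,130,000 + 1,580,000 = 6,330,000 m³
S = 208,232,000 / 6,330,000 = 32.8961 g/kg

32.90 g/kg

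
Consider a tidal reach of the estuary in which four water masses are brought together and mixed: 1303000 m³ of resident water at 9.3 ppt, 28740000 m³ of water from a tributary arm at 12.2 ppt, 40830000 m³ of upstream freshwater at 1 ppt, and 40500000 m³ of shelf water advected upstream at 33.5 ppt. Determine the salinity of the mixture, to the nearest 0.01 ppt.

15.81 ppt

Salt balance:
salt = 1,303,000×9.3 + 28,740,000×12.2 + 40,830,000×1 + 40,500,000×33.5 = 12,117,900 + 350,628,000 + 40,830,000 + 1,356,750,000 = 1,760,325,900
volume = 1,303,000 + 28,740,000 + 40,830,000 + 40,500,000 = 111,373,000 m³
S = 1,760,325,900 / 111,373,000 = 15.8057 ppt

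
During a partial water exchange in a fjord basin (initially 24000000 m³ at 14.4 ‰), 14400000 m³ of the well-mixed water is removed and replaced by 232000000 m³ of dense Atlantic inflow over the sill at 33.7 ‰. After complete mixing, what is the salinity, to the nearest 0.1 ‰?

Remaining after removal: 9,600,000 m³ at 14.4 ‰ (salt = 138,240,000)
After addition: salt = 138,240,000 + 232,000,000×33.7 = 7,956,640,000; volume = 241,600,000 m³
S = 7,956,640,000 / 241,600,000 = 32.9331 ‰

32.9 ‰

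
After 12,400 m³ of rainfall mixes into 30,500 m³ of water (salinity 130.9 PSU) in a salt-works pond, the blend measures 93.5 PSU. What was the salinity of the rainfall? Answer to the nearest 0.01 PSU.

1.51 PSU

Salt balance: 30,500×130.9 + 12,400×S = 42,900×93.5
3,992,450 + 12,400·S = 4,011,150
S = (4,011,150 − 3,992,450) / 12,400 = 1.5081 PSU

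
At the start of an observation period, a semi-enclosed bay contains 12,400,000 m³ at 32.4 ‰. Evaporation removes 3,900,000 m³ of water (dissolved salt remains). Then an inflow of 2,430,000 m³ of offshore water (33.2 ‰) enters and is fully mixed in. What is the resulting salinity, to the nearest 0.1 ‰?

44.1 ‰

After evaporation: salt = 12,400,000×32.4 = 401,760,000; volume = 12,400,000 − 3,900,000 = 8,500,000 m³
After mixing: salt = 401,760,000 + 2,430,000×33.2 = 482,436,000; volume = 8,500,000 + 2,430,000 = 10,930,000 m³
S = 482,436,000 / 10,930,000 = 44.1387 ‰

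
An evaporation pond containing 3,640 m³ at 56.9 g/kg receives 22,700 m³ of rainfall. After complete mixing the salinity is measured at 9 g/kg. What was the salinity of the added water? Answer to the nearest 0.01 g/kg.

Salt balance: 3,640×56.9 + 22,700×S = 26,340×9
207,116 + 22,700·S = 237,060
S = (237,060 − 207,116) / 22,700 = 1.3191 g/kg

1.32 g/kg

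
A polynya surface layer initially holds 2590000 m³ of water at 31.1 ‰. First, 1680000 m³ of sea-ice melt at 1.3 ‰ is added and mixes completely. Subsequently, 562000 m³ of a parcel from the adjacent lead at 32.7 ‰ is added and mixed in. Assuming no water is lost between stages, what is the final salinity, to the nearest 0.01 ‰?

20.93 ‰

Conserving salt mass:
Initial salt = 2,590,000×31.1 = 80,549,000
After stage 1: salt = 80,549,000 + 1,680,000×1.3 = 82,733,000; volume = 4,270,000 m³; S = 19.375 ‰
After stage 2: salt = 82,733,000 + 562,000×32.7 = 101,110,400; volume = 4,832,000 m³
S = 101,110,400 / 4,832,000 = 20.9252 ‰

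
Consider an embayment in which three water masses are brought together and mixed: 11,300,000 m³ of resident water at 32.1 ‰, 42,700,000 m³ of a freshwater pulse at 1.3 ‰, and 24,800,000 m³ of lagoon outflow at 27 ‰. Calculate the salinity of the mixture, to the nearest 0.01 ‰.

13.81 ‰

Salt balance:
salt = 11,300,000×32.1 + 42,700,000×1.3 + 24,800,000×27 = 362,730,000 + 55,510,000 + 669,600,000 = 1,087,840,000
volume = 11,300,000 + 42,700,000 + 24,800,000 = 78,800,000 m³
S = 1,087,840,000 / 78,800,000 = 13.8051 ‰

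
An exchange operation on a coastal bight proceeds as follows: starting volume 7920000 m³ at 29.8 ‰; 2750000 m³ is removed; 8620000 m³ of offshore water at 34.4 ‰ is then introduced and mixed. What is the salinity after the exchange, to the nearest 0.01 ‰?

Remaining after removal: 5,170,000 m³ at 29.8 ‰ (salt = 154,066,000)
After addition: salt = 154,066,000 + 8,620,000×34.4 = 450,594,000; volume = 13,790,000 m³
S = 450,594,000 / 13,790,000 = 32.6754 ‰

32.68 ‰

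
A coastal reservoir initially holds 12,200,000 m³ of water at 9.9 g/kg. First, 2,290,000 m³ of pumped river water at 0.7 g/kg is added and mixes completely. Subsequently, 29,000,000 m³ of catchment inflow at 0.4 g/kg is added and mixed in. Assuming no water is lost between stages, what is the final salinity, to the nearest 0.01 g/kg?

Total salt / total volume:
Initial salt = 12,200,000×9.9 = 120,780,000
After stage 1: salt = 120,780,000 + 2,290,000×0.7 = 122,383,000; volume = 14,490,000 m³; S = 8.446 g/kg
After stage 2: salt = 122,383,000 + 29,000,000×0.4 = 133,983,000; volume = 43,490,000 m³
S = 133,983,000 / 43,490,000 = 3.0808 g/kg

3.08 g/kg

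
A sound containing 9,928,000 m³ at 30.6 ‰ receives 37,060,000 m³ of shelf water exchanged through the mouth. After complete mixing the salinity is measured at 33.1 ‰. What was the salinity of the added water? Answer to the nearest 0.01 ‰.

33.77 ‰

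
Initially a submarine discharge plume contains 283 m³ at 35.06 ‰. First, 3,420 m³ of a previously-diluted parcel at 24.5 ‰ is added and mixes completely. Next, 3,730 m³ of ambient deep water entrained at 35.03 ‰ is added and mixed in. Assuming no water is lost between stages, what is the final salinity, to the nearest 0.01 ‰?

Conserving salt mass:
Initial salt = 283×35.06 = 9,921.98
After stage 1: salt = 9,921.98 + 3,420×24.5 = 93,711.98; volume = 3,703 m³; S = 25.307 ‰
After stage 2: salt = 93,711.98 + 3,730×35.03 = 224,373.88; volume = 7,433 m³
S = 224,373.88 / 7,433 = 30.1862 ‰

30.19 ‰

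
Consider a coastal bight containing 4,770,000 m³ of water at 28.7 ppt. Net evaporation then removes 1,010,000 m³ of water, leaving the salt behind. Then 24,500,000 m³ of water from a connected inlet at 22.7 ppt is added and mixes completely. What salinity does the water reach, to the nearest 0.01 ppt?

After evaporation: salt = 4,770,000×28.7 = 136,899,000; volume = 4,770,000 − 1,010,000 = 3,760,000 m³
After mixing: salt = 136,899,000 + 24,500,000×22.7 = 693,049,000; volume = 3,760,000 + 24,500,000 = 28,260,000 m³
S = 693,049,000 / 28,260,000 = 24.524 ppt

24.52 ppt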